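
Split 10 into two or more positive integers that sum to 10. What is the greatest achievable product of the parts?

36

Fill g[k] for k=2..10: at each k try every first piece i and multiply by the better of (k−i) uncut or g[k−i].
g[2] = 1×max(1,0) = 1×1 = 1
g[3] = 1×max(2,1) = 1×2 = 2
g[4] = 2×max(2,1) = 2×2 = 4
g[5] = 2×max(3,2) = 2×3 = 6
g[6] = 3×max(3,2) = 3×3 = 9
g[7] = 2×max(5,6) = 2×6 = 12
g[8] = 2×max(6,9) = 2×9 = 18
g[9] = 3×max(6,9) = 3×9 = 27
g[10] = 2×max(8,18) = 2×18 = 36
One optimal split: 3 + 3 + 2 + 2; product 3×3×2×2 = 36.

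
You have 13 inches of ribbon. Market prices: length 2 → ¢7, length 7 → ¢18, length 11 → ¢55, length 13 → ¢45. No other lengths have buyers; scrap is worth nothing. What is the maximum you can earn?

Build r[k] bottom-up: r[k] = max over allowed piece i of (p[i] + r[k−i]).
r[1] = 0
r[2] = 7
r[3] = 7
r[4] = 14  (first piece 2, then r[2]=7)
r[5] = 14
r[6] = 21  (first piece 2, then r[4]=14)
r[7] = max(7+14, 18+0) = 21
r[8] = max(7+21, 18+0) = 28
r[9] = max(7+21, 18+7) = 28
r[10] = max(7+28, 18+7) = 35
r[11] = max(7+28, 18+14, 55+0) = 55
r[12] = max(7+35, 18+14, 55+0) = 55
r[13] = max(7+55, 18+21, 55+7, 45+0) = 62
One optimal cutting: 11 + 2 → ¢62.

62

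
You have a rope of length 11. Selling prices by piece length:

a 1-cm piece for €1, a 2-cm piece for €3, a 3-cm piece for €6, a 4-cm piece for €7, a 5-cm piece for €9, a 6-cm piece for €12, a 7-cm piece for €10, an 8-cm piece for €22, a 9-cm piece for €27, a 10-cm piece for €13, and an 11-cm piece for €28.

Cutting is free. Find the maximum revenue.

Let v[k] be the best obtainable value from length k. For each k, try every first piece i and keep the best of price[i] + v[k−i].
v[1] = 1
v[2] = max(1+1, 3+0) = 3
v[3] = max(1+3, 3+1, 6+0) = 6
v[4] = max(1+6, 3+3, 6+1, 7+0) = 7
v[5] = max(1+7, 3+6, 6+3, 7+1, 9+0) = 9
v[6] = max(1+9, 3+7, 6+6, 7+3, 9+1, 12+0) = 12
v[7] = max(1+12, 3+9, 6+7, …, 12+1, 10+0) = 13
v[8] = max(1+13, 3+12, 6+9, …, 10+1, 22+0) = 22
v[9] = max(1+22, 3+13, 6+12, …, 22+1, 27+0) = 27
v[10] = max(1+27, 3+22, 6+13, …, 27+1, 13+0) = 28
v[11] = max(1+28, 3+27, 6+22, …, 13+1, 28+0) = 30
One optimal cutting: 9 + 2 → €27 + €3 = €30.

30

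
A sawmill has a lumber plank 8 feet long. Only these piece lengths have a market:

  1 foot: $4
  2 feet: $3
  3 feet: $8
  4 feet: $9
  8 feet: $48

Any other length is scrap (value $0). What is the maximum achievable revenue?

Build r[k] bottom-up: r[k] = max over allowed piece i of (p[i] + r[k−i]).
r[1] = 4
r[2] = 8  (first piece 1, then r[1]=4)
r[3] = 12  (first piece 1, then r[2]=8)
r[4] = 16  (first piece 1, then r[3]=12)
r[5] = 20  (first piece 1, then r[4]=16)
r[6] = 24  (first piece 1, then r[5]=20)
r[7] = 28  (first piece 1, then r[6]=24)
r[8] = 48
One optimal cutting: 8 → $48.

48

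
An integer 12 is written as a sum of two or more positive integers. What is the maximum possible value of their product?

Fill g[k] for k=2..12: at each k try every first piece i and multiply by the better of (k−i) uncut or g[k−i].
g[2] = 1·max(1,0) = 1·1 = 1
g[3] = 1·max(2,1) = 1·2 = 2
g[4] = 2·max(2,1) = 2·2 = 4
g[5] = 2·max(3,2) = 2·3 = 6
g[6] = 3·max(3,2) = 3·3 = 9
g[7] = 2·max(5,6) = 2·6 = 12
g[8] = 2·max(6,9) = 2·9 = 18
g[9] = 3·max(6,9) = 3·9 = 27
g[10] = 2·max(8,18) = 2·18 = 36
g[11] = 2·max(9,27) = 2·27 = 54
g[12] = 3·max(9,27) = 3·27 = 81
One optimal split: 3 + 3 + 3 + 3; product 3·3·3·3 = 81.

81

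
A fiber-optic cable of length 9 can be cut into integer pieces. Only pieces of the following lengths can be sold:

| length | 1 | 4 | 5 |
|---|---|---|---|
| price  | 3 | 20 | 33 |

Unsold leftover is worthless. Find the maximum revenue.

53

Let r[k] be the best obtainable value from length k. For each k, try every first piece i and keep the best of price[i] + r[k−i].
r[1] = 3
r[2] = 6  (first piece 1, then r[1]=3)
r[3] = 9  (first piece 1, then r[2]=6)
r[4] = max(3+9, 20+0) = 20
r[5] = max(3+20, 20+3, 33+0) = 33
r[6] = max(3+33, 20+6, 33+3) = 36
r[7] = max(3+36, 20+9, 33+6) = 39
r[8] = max(3+39, 20+20, 33+9) = 42
r[9] = max(3+42, 20+33, 33+20) = 53
One optimal cutting: 5 + 4 → $53.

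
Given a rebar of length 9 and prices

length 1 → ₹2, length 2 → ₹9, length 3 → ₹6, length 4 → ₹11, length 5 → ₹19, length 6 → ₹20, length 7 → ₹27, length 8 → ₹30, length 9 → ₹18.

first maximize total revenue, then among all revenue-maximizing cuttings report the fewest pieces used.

5

Consider every possible first cut. r[k] is the best of p[i]+r[k−i] over all sellable i≤k.
r[1] = 2
r[2] = 9
r[3] = 11  (first piece 1, then r[2]=9)
r[4] = 18  (first piece 2, then r[2]=9)
r[5] = 20  (first piece 1, then r[4]=18)
r[6] = 27  (first piece 2, then r[4]=18)
r[7] = 29  (first piece 1, then r[6]=27)
r[8] = 36  (first piece 2, then r[6]=27)
r[9] = 38  (first piece 1, then r[8]=36)
Maximum revenue is ₹38.
Now minimize piece count subject to staying optimal: for each k, pieces[k] = 1 + min over i with p[i]+r[k−i]=r[k] of pieces[k−i].
pieces[6] = 3
pieces[7] = 4
pieces[8] = 4
pieces[9] = 5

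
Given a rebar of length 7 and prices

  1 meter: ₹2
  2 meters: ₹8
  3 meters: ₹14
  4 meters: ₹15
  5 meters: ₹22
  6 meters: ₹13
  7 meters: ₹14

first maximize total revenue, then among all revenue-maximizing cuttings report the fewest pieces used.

2

Let r[k] be the best obtainable value from length k. For each k, try every first piece i and keep the best of price[i] + r[k−i].
r[1] = 2
r[2] = max(2+2, 8+0) = 8
r[3] = max(2+8, 8+2, 14+0) = 14
r[4] = max(2+14, 8+8, 14+2, 15+0) = 16
r[5] = max(2+16, 8+14, 14+8, 15+2, 22+0) = 22
r[6] = max(2+22, 8+16, 14+14, 15+8, 22+2, 13+0) = 28
r[7] = max(2+28, 8+22, 14+16, …, 13+2, 14+0) = 30
Maximum revenue is ₹30.
Now minimize piece count subject to staying optimal: for each k, pieces[k] = 1 + min over i with p[i]+r[k−i]=r[k] of pieces[k−i].
pieces[4] = 2
pieces[5] = 1
pieces[6] = 2
pieces[7] = 2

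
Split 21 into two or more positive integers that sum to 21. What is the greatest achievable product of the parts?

2187

Let P[k] be the best product for length k (with at least one cut). For each first piece i, the rest contributes max(k−i, P[k−i]).
P[2] = 1*max(1,0) = 1*1 = 1
P[3] = 1*max(2,1) = 1*2 = 2
P[4] = 2*max(2,1) = 2*2 = 4
P[5] = 2*max(3,2) = 2*3 = 6
P[6] = 3*max(3,2) = 3*3 = 9
P[7] = 2*max(5,6) = 2*6 = 12
P[8] = 2*max(6,9) = 2*9 = 18
P[9] = 3*max(6,9) = 3*9 = 27
P[10] = 2*max(8,18) = 2*18 = 36
P[11] = 2*max(9,27) = 2*27 = 54
P[12] = 3*max(9,27) = 3*27 = 81
P[13] = 2*max(11,54) = 2*54 = 108
P[14] = 2*max(12,81) = 2*81 = 162
P[15] = 3*max(12,81) = 3*81 = 243
P[16] = 2*max(14,162) = 2*162 = 324
P[17] = 2*max(15,243) = 2*243 = 486
P[18] = 3*max(15,243) = 3*243 = 729
P[19] = 2*max(17,486) = 2*486 = 972
P[20] = 2*max(18,729) = 2*729 = 1458
P[21] = 3*max(18,729) = 3*729 = 2187
One optimal split: 3 + 3 + 3 + 3 + 3 + 3 + 3; product 3*3*3*3*3*3*3 = 2187.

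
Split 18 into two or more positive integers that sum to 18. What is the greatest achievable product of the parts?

729

Define P[k] = max over 1≤i<k of i · max(k−i, P[k−i]); the inner max lets the remainder stay uncut if that's better.
P[2] = 1·max(1,0) = 1·1 = 1
P[3] = 1·max(2,1) = 1·2 = 2
P[4] = 2·max(2,1) = 2·2 = 4
P[5] = 2·max(3,2) = 2·3 = 6
P[6] = 3·max(3,2) = 3·3 = 9
P[7] = 2·max(5,6) = 2·6 = 12
P[8] = 2·max(6,9) = 2·9 = 18
P[9] = 3·max(6,9) = 3·9 = 27
P[10] = 2·max(8,18) = 2·18 = 36
P[11] = 2·max(9,27) = 2·27 = 54
P[12] = 3·max(9,27) = 3·27 = 81
P[13] = 2·max(11,54) = 2·54 = 108
P[14] = 2·max(12,81) = 2·81 = 162
P[15] = 3·max(12,81) = 3·81 = 243
P[16] = 2·max(14,162) = 2·162 = 324
P[17] = 2·max(15,243) = 2·243 = 486
P[18] = 3·max(15,243) = 3·243 = 729
One optimal split: 3 + 3 + 3 + 3 + 3 + 3; product 3·3·3·3·3·3 = 729.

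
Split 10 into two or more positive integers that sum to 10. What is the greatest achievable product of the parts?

Define P[k] = max over 1≤i<k of i · max(k−i, P[k−i]); the inner max lets the remainder stay uncut if that's better.
Small cases: P[2]=1, P[3]=2, P[4]=4, P[5]=6.
P[6] = max(1*6, 2*4, 3*3, 4*2, 5*1) = 9
P[7] = max(1*9, 2*6, 3*4, 4*3, 5*2, 6*1) = 12
P[8] = max(1*12, 2*9, 3*6, …, 6*2, 7*1) = 18
P[9] = max(1*18, 2*12, 3*9, …, 7*2, 8*1) = 27
P[10] = max(1*27, 2*18, 3*12, …, 8*2, 9*1) = 36
One optimal split: 3 + 3 + 2 + 2; product 3*3*2*2 = 36.

36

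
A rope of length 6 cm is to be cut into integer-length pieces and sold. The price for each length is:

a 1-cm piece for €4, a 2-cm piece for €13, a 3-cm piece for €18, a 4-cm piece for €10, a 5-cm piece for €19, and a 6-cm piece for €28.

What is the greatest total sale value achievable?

39

Build best[k] bottom-up: best[k] = max over allowed piece i of (p[i] + best[k−i]).
best[1] = 4
best[2] = 13
best[3] = 18
best[4] = 26  (first piece 2, then best[2]=13)
best[5] = 31  (first piece 2, then best[3]=18)
best[6] = 39  (first piece 2, then best[4]=26)
One optimal cutting: 2 + 2 + 2 → €13 + €13 + €13 = €39.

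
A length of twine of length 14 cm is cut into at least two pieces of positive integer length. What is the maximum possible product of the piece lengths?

162

Let g[k] be the best product for length k (with at least one cut). For each first piece i, the rest contributes max(k−i, g[k−i]).
g[2] = 1·max(1,0) = 1·1 = 1
g[3] = 1·max(2,1) = 1·2 = 2
g[4] = 2·max(2,1) = 2·2 = 4
g[5] = 2·max(3,2) = 2·3 = 6
g[6] = 3·max(3,2) = 3·3 = 9
g[7] = 2·max(5,6) = 2·6 = 12
g[8] = 2·max(6,9) = 2·9 = 18
g[9] = 3·max(6,9) = 3·9 = 27
g[10] = 2·max(8,18) = 2·18 = 36
g[11] = 2·max(9,27) = 2·27 = 54
g[12] = 3·max(9,27) = 3·27 = 81
g[13] = 2·max(11,54) = 2·54 = 108
g[14] = 2·max(12,81) = 2·81 = 162
One optimal split: 3 + 3 + 3 + 3 + 2; product 3·3·3·3·2 = 162.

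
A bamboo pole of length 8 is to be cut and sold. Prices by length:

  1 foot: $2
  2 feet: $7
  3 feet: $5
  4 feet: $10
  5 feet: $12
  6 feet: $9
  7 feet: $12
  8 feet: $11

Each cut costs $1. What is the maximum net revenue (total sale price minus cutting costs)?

Build v[k] bottom-up: v[k] = max over allowed piece i of (p[i] + v[k−i]) − 1 per cut.
v[1] = 2
v[2] = max(2+2-1, 7+0) = 7
v[3] = max(2+7-1, 7+2-1, 5+0) = 8
v[4] = max(2+8-1, 7+7-1, 5+2-1, 10+0) = 13
v[5] = max(2+13-1, 7+8-1, 5+7-1, 10+2-1, 12+0) = 14
v[6] = max(2+14-1, 7+13-1, 5+8-1, 10+7-1, 12+2-1, 9+0) = 19
v[7] = max(2+19-1, 7+14-1, 5+13-1, …, 9+2-1, 12+0) = 20
v[8] = max(2+20-1, 7+19-1, 5+14-1, …, 12+2-1, 11+0) = 25
One optimal plan: pieces 2 + 2 + 2 + 2 (3 cuts) → $28 − $3 = $25.

25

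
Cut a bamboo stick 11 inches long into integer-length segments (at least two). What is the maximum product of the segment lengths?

Fill m[k] for k=2..11: at each k try every first piece i and multiply by the better of (k−i) uncut or m[k−i].
Small cases: m[2]=1, m[3]=2, m[4]=4, m[5]=6, m[6]=9.
m[7] = 2×max(5,6) = 2×6 = 12
m[8] = 2×max(6,9) = 2×9 = 18
m[9] = 3×max(6,9) = 3×9 = 27
m[10] = 2×max(8,18) = 2×18 = 36
m[11] = 2×max(9,27) = 2×27 = 54
One optimal split: 3 + 3 + 3 + 2; product 3×3×3×2 = 54.

54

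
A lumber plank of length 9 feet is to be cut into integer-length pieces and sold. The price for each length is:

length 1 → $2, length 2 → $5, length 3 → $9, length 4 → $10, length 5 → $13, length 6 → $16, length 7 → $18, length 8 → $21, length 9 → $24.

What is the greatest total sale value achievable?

Consider every possible first cut. best[k] is the best of p[i]+best[k−i] over all sellable i≤k.
best[1] = 2
best[2] = max(2+2, 5+0) = 5
best[3] = max(2+5, 5+2, 9+0) = 9
best[4] = max(2+9, 5+5, 9+2, 10+0) = 11
best[5] = max(2+11, 5+9, 9+5, 10+2, 13+0) = 14
best[6] = max(2+14, 5+11, 9+9, 10+5, 13+2, 16+0) = 18
best[7] = max(2+18, 5+14, 9+11, …, 16+2, 18+0) = 20
best[8] = max(2+20, 5+18, 9+14, …, 18+2, 21+0) = 23
best[9] = max(2+23, 5+20, 9+18, …, 21+2, 24+0) = 27
One optimal cutting: 3 + 3 + 3 → $9 + $9 + $9 = $27.

27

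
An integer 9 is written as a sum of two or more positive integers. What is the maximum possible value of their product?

27

Let P[k] be the best product for length k (with at least one cut). For each first piece i, the rest contributes max(k−i, P[k−i]).
Small cases: P[2]=1.
P[3] = 1×max(2,1) = 1×2 = 2
P[4] = 2×max(2,1) = 2×2 = 4
P[5] = 2×max(3,2) = 2×3 = 6
P[6] = 3×max(3,2) = 3×3 = 9
P[7] = 2×max(5,6) = 2×6 = 12
P[8] = 2×max(6,9) = 2×9 = 18
P[9] = 3×max(6,9) = 3×9 = 27
One optimal split: 3 + 3 + 3; product 3×3×3 = 27.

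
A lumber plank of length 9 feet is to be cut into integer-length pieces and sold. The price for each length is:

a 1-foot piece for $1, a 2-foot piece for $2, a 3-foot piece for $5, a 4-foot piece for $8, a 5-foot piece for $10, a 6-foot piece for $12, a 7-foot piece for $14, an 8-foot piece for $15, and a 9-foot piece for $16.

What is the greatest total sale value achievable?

18

Consider every possible first cut. r[k] is the best of p[i]+r[k−i] over all sellable i≤k.
r[1] = 1
r[2] = max(1+1, 2+0) = 2
r[3] = max(1+2, 2+1, 5+0) = 5
r[4] = max(1+5, 2+2, 5+1, 8+0) = 8
r[5] = max(1+8, 2+5, 5+2, 8+1, 10+0) = 10
r[6] = max(1+10, 2+8, 5+5, 8+2, 10+1, 12+0) = 12
r[7] = max(1+12, 2+10, 5+8, …, 12+1, 14+0) = 14
r[8] = max(1+14, 2+12, 5+10, …, 14+1, 15+0) = 16
r[9] = max(1+16, 2+14, 5+12, …, 15+1, 16+0) = 18
One optimal cutting: 5 + 4 → $10 + $8 = $18.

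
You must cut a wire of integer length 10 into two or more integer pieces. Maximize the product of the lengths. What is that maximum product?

36

Let g[k] be the best product for length k (with at least one cut). For each first piece i, the rest contributes max(k−i, g[k−i]).
Small cases: g[2]=1.
g[3] = 1×max(2,1) = 1×2 = 2
g[4] = 2×max(2,1) = 2×2 = 4
g[5] = 2×max(3,2) = 2×3 = 6
g[6] = 3×max(3,2) = 3×3 = 9
g[7] = 2×max(5,6) = 2×6 = 12
g[8] = 2×max(6,9) = 2×9 = 18
g[9] = 3×max(6,9) = 3×9 = 27
g[10] = 2×max(8,18) = 2×18 = 36
One optimal split: 3 + 3 + 2 + 2; product 3×3×2×2 = 36.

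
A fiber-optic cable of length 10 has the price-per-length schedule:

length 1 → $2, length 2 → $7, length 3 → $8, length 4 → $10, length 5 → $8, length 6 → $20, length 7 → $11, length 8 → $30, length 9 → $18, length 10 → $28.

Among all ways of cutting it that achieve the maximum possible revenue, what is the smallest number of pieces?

Build r[k] bottom-up: r[k] = max over allowed piece i of (p[i] + r[k−i]).
r[1] = 2
r[2] = 7
r[3] = 9  (first piece 1, then r[2]=7)
r[4] = 14  (first piece 2, then r[2]=7)
r[5] = 16  (first piece 1, then r[4]=14)
r[6] = 21  (first piece 2, then r[4]=14)
r[7] = 23  (first piece 1, then r[6]=21)
r[8] = 30
r[9] = 32  (first piece 1, then r[8]=30)
r[10] = 37  (first piece 2, then r[8]=30)
Maximum revenue is $37.
Now minimize piece count subject to staying optimal: for each k, pieces[k] = 1 + min over i with p[i]+r[k−i]=r[k] of pieces[k−i].
pieces[7] = 4
pieces[8] = 1
pieces[9] = 2
pieces[10] = 2

2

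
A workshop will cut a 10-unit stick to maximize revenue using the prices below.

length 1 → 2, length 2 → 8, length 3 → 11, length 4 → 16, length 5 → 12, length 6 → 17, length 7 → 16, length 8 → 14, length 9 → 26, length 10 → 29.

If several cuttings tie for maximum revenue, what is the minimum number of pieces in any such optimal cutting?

3

Consider every possible first cut. r[k] is the best of p[i]+r[k−i] over all sellable i≤k.
r[1] = 2
r[2] = 8
r[3] = 11
r[4] = 16  (first piece 2, then r[2]=8)
r[5] = 19  (first piece 2, then r[3]=11)
r[6] = 24  (first piece 2, then r[4]=16)
r[7] = 27  (first piece 2, then r[5]=19)
r[8] = 32  (first piece 2, then r[6]=24)
r[9] = 35  (first piece 2, then r[7]=27)
r[10] = 40  (first piece 2, then r[8]=32)
Maximum revenue is 40.
Now minimize piece count subject to staying optimal: for each k, pieces[k] = 1 + min over i with p[i]+r[k−i]=r[k] of pieces[k−i].
pieces[7] = 2
pieces[8] = 2
pieces[9] = 3
pieces[10] = 3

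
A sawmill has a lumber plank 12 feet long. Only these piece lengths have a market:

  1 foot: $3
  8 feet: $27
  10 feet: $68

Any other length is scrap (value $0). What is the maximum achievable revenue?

74

Consider every possible first cut. r[k] is the best of p[i]+r[k−i] over all sellable i≤k.
r[1] = 3
r[2] = 6  (first piece 1, then r[1]=3)
r[3] = 9  (first piece 1, then r[2]=6)
r[4] = 12  (first piece 1, then r[3]=9)
r[5] = 15  (first piece 1, then r[4]=12)
r[6] = 18  (first piece 1, then r[5]=15)
r[7] = 21  (first piece 1, then r[6]=18)
r[8] = 27
r[9] = 30  (first piece 1, then r[8]=27)
r[10] = 68
r[11] = 71  (first piece 1, then r[10]=68)
r[12] = 74  (first piece 1, then r[11]=71)
One optimal cutting: 10 + 1 + 1 → $74.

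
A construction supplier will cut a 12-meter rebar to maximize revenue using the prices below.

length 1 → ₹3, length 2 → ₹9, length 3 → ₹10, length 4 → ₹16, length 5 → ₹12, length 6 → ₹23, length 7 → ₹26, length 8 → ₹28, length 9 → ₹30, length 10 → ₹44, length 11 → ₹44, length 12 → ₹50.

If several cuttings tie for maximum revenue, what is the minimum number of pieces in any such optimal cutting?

6

Build r[k] bottom-up: r[k] = max over allowed piece i of (p[i] + r[k−i]).
r[1] = 3
r[2] = max(3+3, 9+0) = 9
r[3] = max(3+9, 9+3, 10+0) = 12
r[4] = max(3+12, 9+9, 10+3, 16+0) = 18
r[5] = max(3+18, 9+12, 10+9, 16+3, 12+0) = 21
r[6] = max(3+21, 9+18, 10+12, 16+9, 12+3, 23+0) = 27
r[7] = max(3+27, 9+21, 10+18, …, 23+3, 26+0) = 30
r[8] = max(3+30, 9+27, 10+21, …, 26+3, 28+0) = 36
r[9] = max(3+36, 9+30, 10+27, …, 28+3, 30+0) = 39
r[10] = max(3+39, 9+36, 10+30, …, 30+3, 44+0) = 45
r[11] = max(3+45, 9+39, 10+36, …, 44+3, 44+0) = 48
r[12] = max(3+48, 9+45, 10+39, …, 44+3, 50+0) = 54
Maximum revenue is ₹54.
Now minimize piece count subject to staying optimal: for each k, pieces[k] = 1 + min over i with p[i]+r[k−i]=r[k] of pieces[k−i].
pieces[9] = 5
pieces[10] = 5
pieces[11] = 6
pieces[12] = 6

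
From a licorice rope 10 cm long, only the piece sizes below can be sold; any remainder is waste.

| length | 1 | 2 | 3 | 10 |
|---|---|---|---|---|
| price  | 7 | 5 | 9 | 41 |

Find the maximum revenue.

Consider every possible first cut. f[k] is the best of p[i]+f[k−i] over all sellable i≤k.
f[1] = 7
f[2] = 14  (first piece 1, then f[1]=7)
f[3] = 21  (first piece 1, then f[2]=14)
f[4] = 28  (first piece 1, then f[3]=21)
f[5] = 35  (first piece 1, then f[4]=28)
f[6] = 42  (first piece 1, then f[5]=35)
f[7] = 49  (first piece 1, then f[6]=42)
f[8] = 56  (first piece 1, then f[7]=49)
f[9] = 63  (first piece 1, then f[8]=56)
f[10] = 70  (first piece 1, then f[9]=63)
One optimal cutting: 1 + 1 + 1 + 1 + 1 + 1 + 1 + 1 + 1 + 1 → ¢70.

70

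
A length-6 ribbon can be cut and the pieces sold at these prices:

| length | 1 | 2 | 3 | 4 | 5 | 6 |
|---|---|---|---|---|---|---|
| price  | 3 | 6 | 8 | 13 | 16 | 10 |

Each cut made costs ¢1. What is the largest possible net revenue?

18

Let v[k] be the best obtainable value from length k. For each k, try every first piece i and keep the best of price[i] + v[k−i] minus the 1 cut fee when i<k.
v[1] = 3
v[2] = 6
v[3] = 8  (first piece 1, then v[2]=6)
v[4] = 13
v[5] = 16
v[6] = 18  (first piece 1, then v[5]=16)
One optimal plan: pieces 5 + 1 (1 cut) → ¢19 − ¢1 = ¢18.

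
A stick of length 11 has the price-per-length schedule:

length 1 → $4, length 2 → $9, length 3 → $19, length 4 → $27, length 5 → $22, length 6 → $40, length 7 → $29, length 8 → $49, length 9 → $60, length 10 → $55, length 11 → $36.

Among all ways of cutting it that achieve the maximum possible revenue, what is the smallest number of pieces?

3

Build r[k] bottom-up: r[k] = max over allowed piece i of (p[i] + r[k−i]).
r[1] = 4
r[2] = 9
r[3] = 19
r[4] = 27
r[5] = 31  (first piece 1, then r[4]=27)
r[6] = 40
r[7] = 46  (first piece 3, then r[4]=27)
r[8] = 54  (first piece 4, then r[4]=27)
r[9] = 60
r[10] = 67  (first piece 4, then r[6]=40)
r[11] = 73  (first piece 3, then r[8]=54)
Maximum revenue is $73.
Now minimize piece count subject to staying optimal: for each k, pieces[k] = 1 + min over i with p[i]+r[k−i]=r[k] of pieces[k−i].
pieces[8] = 2
pieces[9] = 1
pieces[10] = 2
pieces[11] = 3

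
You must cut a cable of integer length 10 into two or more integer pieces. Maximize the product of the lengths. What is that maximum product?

36

Let m[k] be the best product for length k (with at least one cut). For each first piece i, the rest contributes max(k−i, m[k−i]).
m[2] = 1*max(1,0) = 1*1 = 1
m[3] = 1*max(2,1) = 1*2 = 2
m[4] = 2*max(2,1) = 2*2 = 4
m[5] = 2*max(3,2) = 2*3 = 6
m[6] = 3*max(3,2) = 3*3 = 9
m[7] = 2*max(5,6) = 2*6 = 12
m[8] = 2*max(6,9) = 2*9 = 18
m[9] = 3*max(6,9) = 3*9 = 27
m[10] = 2*max(8,18) = 2*18 = 36
One optimal split: 3 + 3 + 2 + 2; product 3*3*2*2 = 36.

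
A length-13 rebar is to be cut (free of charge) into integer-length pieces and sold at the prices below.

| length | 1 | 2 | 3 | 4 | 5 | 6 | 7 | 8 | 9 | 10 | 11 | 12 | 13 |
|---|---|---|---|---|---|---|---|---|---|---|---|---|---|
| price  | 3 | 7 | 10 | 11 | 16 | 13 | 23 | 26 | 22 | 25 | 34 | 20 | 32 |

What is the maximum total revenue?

45

Consider every possible first cut. R[k] is the best of p[i]+R[k−i] over all sellable i≤k.
R[1] = 3
R[2] = 7
R[3] = 10  (first piece 1, then R[2]=7)
R[4] = 14  (first piece 2, then R[2]=7)
R[5] = 17  (first piece 1, then R[4]=14)
R[6] = 21  (first piece 2, then R[4]=14)
R[7] = 24  (first piece 1, then R[6]=21)
R[8] = 28  (first piece 2, then R[6]=21)
R[9] = 31  (first piece 1, then R[8]=28)
R[10] = 35  (first piece 2, then R[8]=28)
R[11] = 38  (first piece 1, then R[10]=35)
R[12] = 42  (first piece 2, then R[10]=35)
R[13] = 45  (first piece 1, then R[12]=42)
One optimal cutting: 2 + 2 + 2 + 2 + 2 + 2 + 1 → ₹7 + ₹7 + ₹7 + ₹7 + ₹7 + ₹7 + ₹3 = ₹45.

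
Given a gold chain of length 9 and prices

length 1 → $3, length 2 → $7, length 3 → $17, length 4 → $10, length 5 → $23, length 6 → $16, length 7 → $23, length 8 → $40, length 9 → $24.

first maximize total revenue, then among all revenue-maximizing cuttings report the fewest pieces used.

Let r[k] be the best obtainable value from length k. For each k, try every first piece i and keep the best of price[i] + r[k−i].
r[1] = 3
r[2] = 7
r[3] = 17
r[4] = 20  (first piece 1, then r[3]=17)
r[5] = 24  (first piece 2, then r[3]=17)
r[6] = 34  (first piece 3, then r[3]=17)
r[7] = 37  (first piece 1, then r[6]=34)
r[8] = 41  (first piece 2, then r[6]=34)
r[9] = 51  (first piece 3, then r[6]=34)
Maximum revenue is $51.
Now minimize piece count subject to staying optimal: for each k, pieces[k] = 1 + min over i with p[i]+r[k−i]=r[k] of pieces[k−i].
pieces[6] = 2
pieces[7] = 3
pieces[8] = 3
pieces[9] = 3

3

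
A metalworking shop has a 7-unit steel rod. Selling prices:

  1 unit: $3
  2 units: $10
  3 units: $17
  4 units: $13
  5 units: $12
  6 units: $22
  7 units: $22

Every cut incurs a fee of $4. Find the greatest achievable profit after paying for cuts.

29

Let v[k] be the best obtainable value from length k. For each k, try every first piece i and keep the best of price[i] + v[k−i] minus the 4 cut fee when i<k.
v[1] = 3
v[2] = max(3+3-4, 10+0) = 10
v[3] = max(3+10-4, 10+3-4, 17+0) = 17
v[4] = max(3+17-4, 10+10-4, 17+3-4, 13+0) = 16
v[5] = max(3+16-4, 10+17-4, 17+10-4, 13+3-4, 12+0) = 23
v[6] = max(3+23-4, 10+16-4, 17+17-4, 13+10-4, 12+3-4, 22+0) = 30
v[7] = max(3+30-4, 10+23-4, 17+16-4, …, 22+3-4, 22+0) = 29
One optimal plan: pieces 3 + 3 + 1 (2 cuts) → $37 − $8 = $29.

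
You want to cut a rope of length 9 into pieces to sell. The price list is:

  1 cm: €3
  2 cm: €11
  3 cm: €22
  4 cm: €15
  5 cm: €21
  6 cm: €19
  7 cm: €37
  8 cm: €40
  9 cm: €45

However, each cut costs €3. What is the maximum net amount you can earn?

60

Consider every possible first cut. net[k] is the best of p[i]+net[k−i] over all sellable i≤k, charging 3 whenever i<k.
net[1] = 3
net[2] = max(3+3-3, 11+0) = 11
net[3] = max(3+11-3, 11+3-3, 22+0) = 22
net[4] = max(3+22-3, 11+11-3, 22+3-3, 15+0) = 22
net[5] = max(3+22-3, 11+22-3, 22+11-3, 15+3-3, 21+0) = 30
net[6] = max(3+30-3, 11+22-3, 22+22-3, 15+11-3, 21+3-3, 19+0) = 41
net[7] = max(3+41-3, 11+30-3, 22+22-3, …, 19+3-3, 37+0) = 41
net[8] = max(3+41-3, 11+41-3, 22+30-3, …, 37+3-3, 40+0) = 49
net[9] = max(3+49-3, 11+41-3, 22+41-3, …, 40+3-3, 45+0) = 60
One optimal plan: pieces 3 + 3 + 3 (2 cuts) → €66 − €6 = €60.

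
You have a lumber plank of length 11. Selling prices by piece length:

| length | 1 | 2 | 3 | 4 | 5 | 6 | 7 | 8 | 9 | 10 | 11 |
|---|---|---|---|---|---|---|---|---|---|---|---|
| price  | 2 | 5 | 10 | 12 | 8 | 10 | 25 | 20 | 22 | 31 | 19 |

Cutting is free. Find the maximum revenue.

Build R[k] bottom-up: R[k] = max over allowed piece i of (p[i] + R[k−i]).
R[1] = 2
R[2] = max(2+2, 5+0) = 5
R[3] = max(2+5, 5+2, 10+0) = 10
R[4] = max(2+10, 5+5, 10+2, 12+0) = 12
R[5] = max(2+12, 5+10, 10+5, 12+2, 8+0) = 15
R[6] = max(2+15, 5+12, 10+10, 12+5, 8+2, 10+0) = 20
R[7] = max(2+20, 5+15, 10+12, …, 10+2, 25+0) = 25
R[8] = max(2+25, 5+20, 10+15, …, 25+2, 20+0) = 27
R[9] = max(2+27, 5+25, 10+20, …, 20+2, 22+0) = 30
R[10] = max(2+30, 5+27, 10+25, …, 22+2, 31+0) = 35
R[11] = max(2+35, 5+30, 10+27, …, 31+2, 19+0) = 37
One optimal cutting: 7 + 3 + 1 → $25 + $10 + $2 = $37.

37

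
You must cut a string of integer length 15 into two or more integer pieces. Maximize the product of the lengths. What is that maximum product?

243

Fill f[k] for k=2..15: at each k try every first piece i and multiply by the better of (k−i) uncut or f[k−i].
f[2] = 1·max(1,0) = 1·1 = 1
f[3] = max(1·2, 2·1) = 2
f[4] = max(1·3, 2·2, 3·1) = 4
f[5] = max(1·4, 2·3, 3·2, 4·1) = 6
f[6] = max(1·6, 2·4, 3·3, 4·2, 5·1) = 9
f[7] = max(1·9, 2·6, 3·4, 4·3, 5·2, 6·1) = 12
f[8] = max(1·12, 2·9, 3·6, …, 6·2, 7·1) = 18
f[9] = max(1·18, 2·12, 3·9, …, 7·2, 8·1) = 27
f[10] = max(1·27, 2·18, 3·12, …, 8·2, 9·1) = 36
f[11] = max(1·36, 2·27, 3·18, …, 9·2, 10·1) = 54
f[12] = max(1·54, 2·36, 3·27, …, 10·2, 11·1) = 81
f[13] = max(1·81, 2·54, 3·36, …, 11·2, 12·1) = 108
f[14] = max(1·108, 2·81, 3·54, …, 12·2, 13·1) = 162
f[15] = max(1·162, 2·108, 3·81, …, 13·2, 14·1) = 243
One optimal split: 3 + 3 + 3 + 3 + 3; product 3·3·3·3·3 = 243.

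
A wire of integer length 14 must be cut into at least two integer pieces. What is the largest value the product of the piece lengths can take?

162

Fill m[k] for k=2..14: at each k try every first piece i and multiply by the better of (k−i) uncut or m[k−i].
m[2] = 1*max(1,0) = 1*1 = 1
m[3] = max(1*2, 2*1) = 2
m[4] = max(1*3, 2*2, 3*1) = 4
m[5] = max(1*4, 2*3, 3*2, 4*1) = 6
m[6] = max(1*6, 2*4, 3*3, 4*2, 5*1) = 9
m[7] = max(1*9, 2*6, 3*4, 4*3, 5*2, 6*1) = 12
m[8] = max(1*12, 2*9, 3*6, …, 6*2, 7*1) = 18
m[9] = max(1*18, 2*12, 3*9, …, 7*2, 8*1) = 27
m[10] = max(1*27, 2*18, 3*12, …, 8*2, 9*1) = 36
m[11] = max(1*36, 2*27, 3*18, …, 9*2, 10*1) = 54
m[12] = max(1*54, 2*36, 3*27, …, 10*2, 11*1) = 81
m[13] = max(1*81, 2*54, 3*36, …, 11*2, 12*1) = 108
m[14] = max(1*108, 2*81, 3*54, …, 12*2, 13*1) = 162
One optimal split: 3 + 3 + 3 + 3 + 2; product 3*3*3*3*2 = 162.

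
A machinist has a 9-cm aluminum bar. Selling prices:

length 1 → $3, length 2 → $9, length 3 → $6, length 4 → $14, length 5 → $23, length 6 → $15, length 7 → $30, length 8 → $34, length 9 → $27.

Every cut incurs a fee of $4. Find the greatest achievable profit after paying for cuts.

Let v[k] be the best obtainable value from length k. For each k, try every first piece i and keep the best of price[i] + v[k−i] minus the 4 cut fee when i<k.
v[1] = 3
v[2] = 9
v[3] = 8  (first piece 1, then v[2]=9)
v[4] = 14  (first piece 2, then v[2]=9)
v[5] = 23
v[6] = 22  (first piece 1, then v[5]=23)
v[7] = 30
v[8] = 34
v[9] = 35  (first piece 2, then v[7]=30)
One optimal plan: pieces 7 + 2 (1 cut) → $39 − $4 = $35.

35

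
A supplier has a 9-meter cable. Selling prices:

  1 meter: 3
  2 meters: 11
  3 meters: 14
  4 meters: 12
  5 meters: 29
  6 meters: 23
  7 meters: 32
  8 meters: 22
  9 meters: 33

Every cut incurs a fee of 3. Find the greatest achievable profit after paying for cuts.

Let net[k] be the best obtainable value from length k. For each k, try every first piece i and keep the best of price[i] + net[k−i] minus the 3 cut fee when i<k.
net[1] = 3
net[2] = max(3+3-3, 11+0) = 11
net[3] = max(3+11-3, 11+3-3, 14+0) = 14
net[4] = max(3+14-3, 11+11-3, 14+3-3, 12+0) = 19
net[5] = max(3+19-3, 11+14-3, 14+11-3, 12+3-3, 29+0) = 29
net[6] = max(3+29-3, 11+19-3, 14+14-3, 12+11-3, 29+3-3, 23+0) = 29
net[7] = max(3+29-3, 11+29-3, 14+19-3, …, 23+3-3, 32+0) = 37
net[8] = max(3+37-3, 11+29-3, 14+29-3, …, 32+3-3, 22+0) = 40
net[9] = max(3+40-3, 11+37-3, 14+29-3, …, 22+3-3, 33+0) = 45
One optimal plan: pieces 5 + 2 + 2 (2 cuts) → 51 − 6 = 45.

45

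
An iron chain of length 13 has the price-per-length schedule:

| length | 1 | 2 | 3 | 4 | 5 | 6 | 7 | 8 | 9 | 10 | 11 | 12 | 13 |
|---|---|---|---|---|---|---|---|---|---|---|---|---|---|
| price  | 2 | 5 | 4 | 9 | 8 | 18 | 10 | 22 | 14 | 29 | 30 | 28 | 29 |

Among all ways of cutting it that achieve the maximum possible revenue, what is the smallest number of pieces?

Let r[k] be the best obtainable value from length k. For each k, try every first piece i and keep the best of price[i] + r[k−i].
r[1] = 2
r[2] = 5
r[3] = 7  (first piece 1, then r[2]=5)
r[4] = 10  (first piece 2, then r[2]=5)
r[5] = 12  (first piece 1, then r[4]=10)
r[6] = 18
r[7] = 20  (first piece 1, then r[6]=18)
r[8] = 23  (first piece 2, then r[6]=18)
r[9] = 25  (first piece 1, then r[8]=23)
r[10] = 29
r[11] = 31  (first piece 1, then r[10]=29)
r[12] = 36  (first piece 6, then r[6]=18)
r[13] = 38  (first piece 1, then r[12]=36)
Maximum revenue is $38.
Now minimize piece count subject to staying optimal: for each k, pieces[k] = 1 + min over i with p[i]+r[k−i]=r[k] of pieces[k−i].
pieces[10] = 1
pieces[11] = 2
pieces[12] = 2
pieces[13] = 3

3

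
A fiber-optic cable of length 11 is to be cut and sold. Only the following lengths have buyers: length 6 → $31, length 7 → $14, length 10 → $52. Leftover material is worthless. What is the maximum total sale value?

52

Let best[k] be the best obtainable value from length k. For each k, try every first piece i and keep the best of price[i] + best[k−i].
best[1] = 0
best[2] = 0
best[3] = 0
best[4] = 0
best[5] = 0
best[6] = 31
best[7] = max(31+0, 14+0) = 31
best[8] = max(31+0, 14+0) = 31
best[9] = max(31+0, 14+0) = 31
best[10] = max(31+0, 14+0, 52+0) = 52
best[11] = max(31+0, 14+0, 52+0) = 52
One optimal cutting: pieces 10 with 1 meter of scrap → $52.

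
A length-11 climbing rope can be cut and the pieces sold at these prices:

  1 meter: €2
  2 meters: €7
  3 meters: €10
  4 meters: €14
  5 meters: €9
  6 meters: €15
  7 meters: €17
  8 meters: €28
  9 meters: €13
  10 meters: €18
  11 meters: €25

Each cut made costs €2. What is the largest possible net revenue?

36

Consider every possible first cut. net[k] is the best of p[i]+net[k−i] over all sellable i≤k, charging 2 whenever i<k.
net[1] = 2
net[2] = max(2+2-2, 7+0) = 7
net[3] = max(2+7-2, 7+2-2, 10+0) = 10
net[4] = max(2+10-2, 7+7-2, 10+2-2, 14+0) = 14
net[5] = max(2+14-2, 7+10-2, 10+7-2, 14+2-2, 9+0) = 15
net[6] = max(2+15-2, 7+14-2, 10+10-2, 14+7-2, 9+2-2, 15+0) = 19
net[7] = max(2+19-2, 7+15-2, 10+14-2, …, 15+2-2, 17+0) = 22
net[8] = max(2+22-2, 7+19-2, 10+15-2, …, 17+2-2, 28+0) = 28
net[9] = max(2+28-2, 7+22-2, 10+19-2, …, 28+2-2, 13+0) = 28
net[10] = max(2+28-2, 7+28-2, 10+22-2, …, 13+2-2, 18+0) = 33
net[11] = max(2+33-2, 7+28-2, 10+28-2, …, 18+2-2, 25+0) = 36
One optimal plan: pieces 8 + 3 (1 cut) → €38 − €2 = €36.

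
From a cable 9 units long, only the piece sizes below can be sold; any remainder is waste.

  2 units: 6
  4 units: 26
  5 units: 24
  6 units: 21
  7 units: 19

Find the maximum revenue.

52

Consider every possible first cut. r[k] is the best of p[i]+r[k−i] over all sellable i≤k.
r[1] = 0
r[2] = 6
r[3] = 6
r[4] = max(6+6, 26+0) = 26
r[5] = max(6+6, 26+0, 24+0) = 26
r[6] = max(6+26, 26+6, 24+0, 21+0) = 32
r[7] = max(6+26, 26+6, 24+6, 21+0, 19+0) = 32
r[8] = max(6+32, 26+26, 24+6, 21+6, 19+0) = 52
r[9] = max(6+32, 26+26, 24+26, 21+6, 19+6) = 52
One optimal cutting: pieces 4 + 4 with 1 unit of scrap → 52.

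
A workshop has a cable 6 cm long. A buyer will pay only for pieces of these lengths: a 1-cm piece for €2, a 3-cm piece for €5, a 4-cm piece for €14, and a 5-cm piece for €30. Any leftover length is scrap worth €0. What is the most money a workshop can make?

32

Build best[k] bottom-up: best[k] = max over allowed piece i of (p[i] + best[k−i]).
best[1] = 2
best[2] = 4  (first piece 1, then best[1]=2)
best[3] = max(2+4, 5+0) = 6
best[4] = max(2+6, 5+2, 14+0) = 14
best[5] = max(2+14, 5+4, 14+2, 30+0) = 30
best[6] = max(2+30, 5+6, 14+4, 30+2) = 32
One optimal cutting: 5 + 1 → €32.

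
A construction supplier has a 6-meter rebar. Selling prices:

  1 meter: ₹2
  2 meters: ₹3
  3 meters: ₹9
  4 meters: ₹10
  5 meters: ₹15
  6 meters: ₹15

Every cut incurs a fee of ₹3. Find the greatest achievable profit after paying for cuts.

Let r[k] be the best obtainable value from length k. For each k, try every first piece i and keep the best of price[i] + r[k−i] minus the 3 cut fee when i<k.
r[1] = 2
r[2] = 3
r[3] = 9
r[4] = 10
r[5] = 15
r[6] = 15  (first piece 3, then r[3]=9)
One optimal plan: pieces 3 + 3 (1 cut) → ₹18 − ₹3 = ₹15.

15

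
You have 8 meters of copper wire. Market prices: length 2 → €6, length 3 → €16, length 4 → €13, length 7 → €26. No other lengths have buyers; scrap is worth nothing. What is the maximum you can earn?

38

Build r[k] bottom-up: r[k] = max over allowed piece i of (p[i] + r[k−i]).
r[1] = 0
r[2] = 6
r[3] = 16
r[4] = 16
r[5] = 22  (first piece 2, then r[3]=16)
r[6] = 32  (first piece 3, then r[3]=16)
r[7] = 32
r[8] = 38  (first piece 2, then r[6]=32)
One optimal cutting: 3 + 3 + 2 → €38.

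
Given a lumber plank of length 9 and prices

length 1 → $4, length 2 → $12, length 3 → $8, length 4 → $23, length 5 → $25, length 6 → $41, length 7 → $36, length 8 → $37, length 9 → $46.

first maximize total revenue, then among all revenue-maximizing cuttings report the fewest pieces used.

Let r[k] be the best obtainable value from length k. For each k, try every first piece i and keep the best of price[i] + r[k−i].
r[1] = 4
r[2] = max(4+4, 12+0) = 12
r[3] = max(4+12, 12+4, 8+0) = 16
r[4] = max(4+16, 12+12, 8+4, 23+0) = 24
r[5] = max(4+24, 12+16, 8+12, 23+4, 25+0) = 28
r[6] = max(4+28, 12+24, 8+16, 23+12, 25+4, 41+0) = 41
r[7] = max(4+41, 12+28, 8+24, …, 41+4, 36+0) = 45
r[8] = max(4+45, 12+41, 8+28, …, 36+4, 37+0) = 53
r[9] = max(4+53, 12+45, 8+41, …, 37+4, 46+0) = 57
Maximum revenue is $57.
Now minimize piece count subject to staying optimal: for each k, pieces[k] = 1 + min over i with p[i]+r[k−i]=r[k] of pieces[k−i].
pieces[6] = 1
pieces[7] = 2
pieces[8] = 2
pieces[9] = 3

3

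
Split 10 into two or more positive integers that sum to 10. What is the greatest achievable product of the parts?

Let prod[k] be the best product for length k (with at least one cut). For each first piece i, the rest contributes max(k−i, prod[k−i]).
Small cases: prod[2]=1, prod[3]=2, prod[4]=4.
prod[5] = 2×max(3,2) = 2×3 = 6
prod[6] = 3×max(3,2) = 3×3 = 9
prod[7] = 2×max(5,6) = 2×6 = 12
prod[8] = 2×max(6,9) = 2×9 = 18
prod[9] = 3×max(6,9) = 3×9 = 27
prod[10] = 2×max(8,18) = 2×18 = 36
One optimal split: 3 + 3 + 2 + 2; product 3×3×2×2 = 36.

36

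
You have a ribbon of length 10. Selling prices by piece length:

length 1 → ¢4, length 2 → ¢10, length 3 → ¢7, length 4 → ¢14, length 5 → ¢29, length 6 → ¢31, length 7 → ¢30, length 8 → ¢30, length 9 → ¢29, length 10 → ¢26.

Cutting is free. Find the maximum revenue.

58

Let r[k] be the best obtainable value from length k. For each k, try every first piece i and keep the best of price[i] + r[k−i].
r[1] = 4
r[2] = max(4+4, 10+0) = 10
r[3] = max(4+10, 10+4, 7+0) = 14
r[4] = max(4+14, 10+10, 7+4, 14+0) = 20
r[5] = max(4+20, 10+14, 7+10, 14+4, 29+0) = 29
r[6] = max(4+29, 10+20, 7+14, 14+10, 29+4, 31+0) = 33
r[7] = max(4+33, 10+29, 7+20, …, 31+4, 30+0) = 39
r[8] = max(4+39, 10+33, 7+29, …, 30+4, 30+0) = 43
r[9] = max(4+43, 10+39, 7+33, …, 30+4, 29+0) = 49
r[10] = max(4+49, 10+43, 7+39, …, 29+4, 26+0) = 58
One optimal cutting: 5 + 5 → ¢29 + ¢29 = ¢58.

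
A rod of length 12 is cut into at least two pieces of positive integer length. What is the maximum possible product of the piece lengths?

81

Define g[k] = max over 1≤i<k of i · max(k−i, g[k−i]); the inner max lets the remainder stay uncut if that's better.
Small cases: g[2]=1, g[3]=2, g[4]=4.
g[5] = 2*max(3,2) = 2*3 = 6
g[6] = 3*max(3,2) = 3*3 = 9
g[7] = 2*max(5,6) = 2*6 = 12
g[8] = 2*max(6,9) = 2*9 = 18
g[9] = 3*max(6,9) = 3*9 = 27
g[10] = 2*max(8,18) = 2*18 = 36
g[11] = 2*max(9,27) = 2*27 = 54
g[12] = 3*max(9,27) = 3*27 = 81
One optimal split: 3 + 3 + 3 + 3; product 3*3*3*3 = 81.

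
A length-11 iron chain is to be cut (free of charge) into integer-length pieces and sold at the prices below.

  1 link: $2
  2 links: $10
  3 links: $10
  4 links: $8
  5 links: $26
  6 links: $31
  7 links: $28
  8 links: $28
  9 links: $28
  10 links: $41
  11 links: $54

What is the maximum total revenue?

Let v[k] be the best obtainable value from length k. For each k, try every first piece i and keep the best of price[i] + v[k−i].
v[1] = 2
v[2] = 10
v[3] = 12  (first piece 1, then v[2]=10)
v[4] = 20  (first piece 2, then v[2]=10)
v[5] = 26
v[6] = 31
v[7] = 36  (first piece 2, then v[5]=26)
v[8] = 41  (first piece 2, then v[6]=31)
v[9] = 46  (first piece 2, then v[7]=36)
v[10] = 52  (first piece 5, then v[5]=26)
v[11] = 57  (first piece 5, then v[6]=31)
One optimal cutting: 6 + 5 → $31 + $26 = $57.

57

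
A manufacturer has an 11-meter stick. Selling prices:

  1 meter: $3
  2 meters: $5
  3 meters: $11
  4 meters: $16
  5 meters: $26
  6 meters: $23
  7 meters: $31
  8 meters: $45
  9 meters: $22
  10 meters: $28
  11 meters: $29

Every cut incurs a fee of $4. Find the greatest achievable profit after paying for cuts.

52

Build net[k] bottom-up: net[k] = max over allowed piece i of (p[i] + net[k−i]) − 4 per cut.
net[1] = 3
net[2] = 5
net[3] = 11
net[4] = 16
net[5] = 26
net[6] = 25  (first piece 1, then net[5]=26)
net[7] = 31
net[8] = 45
net[9] = 44  (first piece 1, then net[8]=45)
net[10] = 48  (first piece 5, then net[5]=26)
net[11] = 52  (first piece 3, then net[8]=45)
One optimal plan: pieces 8 + 3 (1 cut) → $56 − $4 = $52.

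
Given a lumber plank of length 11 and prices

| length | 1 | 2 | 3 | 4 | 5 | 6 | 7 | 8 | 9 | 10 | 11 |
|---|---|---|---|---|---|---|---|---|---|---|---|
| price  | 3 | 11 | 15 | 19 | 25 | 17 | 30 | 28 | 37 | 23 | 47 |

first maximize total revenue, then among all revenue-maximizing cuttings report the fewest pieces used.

Consider every possible first cut. r[k] is the best of p[i]+r[k−i] over all sellable i≤k.
r[1] = 3
r[2] = max(3+3, 11+0) = 11
r[3] = max(3+11, 11+3, 15+0) = 15
r[4] = max(3+15, 11+11, 15+3, 19+0) = 22
r[5] = max(3+22, 11+15, 15+11, 19+3, 25+0) = 26
r[6] = max(3+26, 11+22, 15+15, 19+11, 25+3, 17+0) = 33
r[7] = max(3+33, 11+26, 15+22, …, 17+3, 30+0) = 37
r[8] = max(3+37, 11+33, 15+26, …, 30+3, 28+0) = 44
r[9] = max(3+44, 11+37, 15+33, …, 28+3, 37+0) = 48
r[10] = max(3+48, 11+44, 15+37, …, 37+3, 23+0) = 55
r[11] = max(3+55, 11+48, 15+44, …, 23+3, 47+0) = 59
Maximum revenue is $59.
Now minimize piece count subject to staying optimal: for each k, pieces[k] = 1 + min over i with p[i]+r[k−i]=r[k] of pieces[k−i].
pieces[8] = 4
pieces[9] = 4
pieces[10] = 5
pieces[11] = 5

5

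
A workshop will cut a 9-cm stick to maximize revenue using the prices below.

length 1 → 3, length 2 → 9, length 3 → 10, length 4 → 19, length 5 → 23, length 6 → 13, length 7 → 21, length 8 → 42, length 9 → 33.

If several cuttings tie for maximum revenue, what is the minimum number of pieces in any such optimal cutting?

Build r[k] bottom-up: r[k] = max over allowed piece i of (p[i] + r[k−i]).
r[1] = 3
r[2] = max(3+3, 9+0) = 9
r[3] = max(3+9, 9+3, 10+0) = 12
r[4] = max(3+12, 9+9, 10+3, 19+0) = 19
r[5] = max(3+19, 9+12, 10+9, 19+3, 23+0) = 23
r[6] = max(3+23, 9+19, 10+12, 19+9, 23+3, 13+0) = 28
r[7] = max(3+28, 9+23, 10+19, …, 13+3, 21+0) = 32
r[8] = max(3+32, 9+28, 10+23, …, 21+3, 42+0) = 42
r[9] = max(3+42, 9+32, 10+28, …, 42+3, 33+0) = 45
Maximum revenue is 45.
Now minimize piece count subject to staying optimal: for each k, pieces[k] = 1 + min over i with p[i]+r[k−i]=r[k] of pieces[k−i].
pieces[6] = 2
pieces[7] = 2
pieces[8] = 1
pieces[9] = 2

2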